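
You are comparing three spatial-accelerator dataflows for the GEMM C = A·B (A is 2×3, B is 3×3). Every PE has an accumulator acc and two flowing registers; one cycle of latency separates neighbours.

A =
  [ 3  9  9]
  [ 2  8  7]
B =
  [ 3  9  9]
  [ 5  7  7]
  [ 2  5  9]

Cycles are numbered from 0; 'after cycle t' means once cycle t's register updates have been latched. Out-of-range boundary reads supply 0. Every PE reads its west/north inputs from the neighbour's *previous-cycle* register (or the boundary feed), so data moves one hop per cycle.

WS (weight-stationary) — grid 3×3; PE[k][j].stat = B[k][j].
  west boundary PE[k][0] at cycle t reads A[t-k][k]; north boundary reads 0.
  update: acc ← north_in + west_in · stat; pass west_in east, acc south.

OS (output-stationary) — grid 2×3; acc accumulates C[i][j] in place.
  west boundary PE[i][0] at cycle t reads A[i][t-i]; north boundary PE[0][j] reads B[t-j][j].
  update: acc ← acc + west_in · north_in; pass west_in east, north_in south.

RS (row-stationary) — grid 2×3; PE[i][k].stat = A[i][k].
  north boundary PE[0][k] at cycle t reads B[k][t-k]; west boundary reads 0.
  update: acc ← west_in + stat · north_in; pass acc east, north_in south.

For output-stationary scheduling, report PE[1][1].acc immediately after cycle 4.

PE[1][1].acc = 109

OS (2×3). Following PE[1][1] plus its west/north inputs:
  [0] (0,1) acc=0 (h:0 v:0)
  [0] (1,0) acc=0 (h:0 v:0)
  [0] (1,1) acc=0 (h:0 v:0)
  [1] (0,1) acc=27 (h:3 v:9)
  [1] (1,0) acc=6 (h:2 v:3)
  [1] (1,1) acc=0 (h:0 v:0)
  [2] (0,1) acc=90 (h:9 v:7)
  [2] (1,0) acc=46 (h:8 v:5)
  [2] (1,1) acc=18 (h:2 v:9)
  [3] (0,1) acc=135 (h:9 v:5)
  [3] (1,0) acc=60 (h:7 v:2)
  [3] (1,1) acc=74 (h:8 v:7)
  [4] (0,1) acc=135 (h:0 v:0)
  [4] (1,0) acc=60 (h:0 v:0)
  [4] (1,1) acc=109 (h:7 v:5)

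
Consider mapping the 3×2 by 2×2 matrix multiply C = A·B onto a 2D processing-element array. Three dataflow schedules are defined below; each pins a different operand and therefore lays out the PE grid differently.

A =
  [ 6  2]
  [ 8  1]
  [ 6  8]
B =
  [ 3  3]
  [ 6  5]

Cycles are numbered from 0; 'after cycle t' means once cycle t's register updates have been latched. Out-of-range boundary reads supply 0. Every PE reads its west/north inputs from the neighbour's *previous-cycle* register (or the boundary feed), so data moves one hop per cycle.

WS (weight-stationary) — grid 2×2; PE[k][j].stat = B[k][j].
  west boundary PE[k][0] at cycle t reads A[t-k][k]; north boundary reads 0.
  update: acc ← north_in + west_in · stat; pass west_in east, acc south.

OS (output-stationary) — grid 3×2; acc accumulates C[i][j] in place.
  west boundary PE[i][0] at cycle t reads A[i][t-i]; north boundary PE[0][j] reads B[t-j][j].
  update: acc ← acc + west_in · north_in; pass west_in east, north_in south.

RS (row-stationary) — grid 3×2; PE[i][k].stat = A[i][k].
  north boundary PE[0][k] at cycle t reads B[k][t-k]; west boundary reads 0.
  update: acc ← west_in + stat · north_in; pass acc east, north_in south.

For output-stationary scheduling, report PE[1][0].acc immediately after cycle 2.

Tracing OS — 3×2 array, target PE[1][0]:
  0: (0,0).acc=18  regs=<6,3>
  0: (1,0).acc=0  regs=<0,0>
  1: (0,0).acc=30  regs=<2,6>
  1: (1,0).acc=24  regs=<8,3>
  2: (0,0).acc=30  regs=<0,0>
  2: (1,0).acc=30  regs=<1,6>

PE[1][0].acc = 30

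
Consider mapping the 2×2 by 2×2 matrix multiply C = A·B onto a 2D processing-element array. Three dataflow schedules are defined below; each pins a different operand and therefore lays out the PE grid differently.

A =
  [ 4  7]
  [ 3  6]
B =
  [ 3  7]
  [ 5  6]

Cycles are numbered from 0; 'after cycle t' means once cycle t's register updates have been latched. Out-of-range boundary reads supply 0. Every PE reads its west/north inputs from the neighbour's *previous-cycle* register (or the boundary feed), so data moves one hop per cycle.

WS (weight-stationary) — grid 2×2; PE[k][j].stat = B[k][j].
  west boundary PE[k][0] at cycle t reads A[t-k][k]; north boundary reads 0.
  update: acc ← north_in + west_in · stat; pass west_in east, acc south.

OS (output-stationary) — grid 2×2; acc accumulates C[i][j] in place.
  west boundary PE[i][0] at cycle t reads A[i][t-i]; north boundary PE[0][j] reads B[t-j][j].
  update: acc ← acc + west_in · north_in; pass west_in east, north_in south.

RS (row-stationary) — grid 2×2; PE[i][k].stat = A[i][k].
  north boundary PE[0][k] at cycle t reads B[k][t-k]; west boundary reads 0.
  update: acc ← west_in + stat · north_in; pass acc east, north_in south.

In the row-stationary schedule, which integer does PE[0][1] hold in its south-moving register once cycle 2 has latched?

register = 6

RS on a 2×2 grid — tracing PE[0][1] and its feeders:
  c0 r0c0: 12 / 12 / 3
  c0 r0c1: 0 / 0 / 0
  c1 r0c0: 28 / 28 / 7
  c1 r0c1: 47 / 47 / 5
  c2 r0c0: 0 / 0 / 0
  c2 r0c1: 70 / 70 / 6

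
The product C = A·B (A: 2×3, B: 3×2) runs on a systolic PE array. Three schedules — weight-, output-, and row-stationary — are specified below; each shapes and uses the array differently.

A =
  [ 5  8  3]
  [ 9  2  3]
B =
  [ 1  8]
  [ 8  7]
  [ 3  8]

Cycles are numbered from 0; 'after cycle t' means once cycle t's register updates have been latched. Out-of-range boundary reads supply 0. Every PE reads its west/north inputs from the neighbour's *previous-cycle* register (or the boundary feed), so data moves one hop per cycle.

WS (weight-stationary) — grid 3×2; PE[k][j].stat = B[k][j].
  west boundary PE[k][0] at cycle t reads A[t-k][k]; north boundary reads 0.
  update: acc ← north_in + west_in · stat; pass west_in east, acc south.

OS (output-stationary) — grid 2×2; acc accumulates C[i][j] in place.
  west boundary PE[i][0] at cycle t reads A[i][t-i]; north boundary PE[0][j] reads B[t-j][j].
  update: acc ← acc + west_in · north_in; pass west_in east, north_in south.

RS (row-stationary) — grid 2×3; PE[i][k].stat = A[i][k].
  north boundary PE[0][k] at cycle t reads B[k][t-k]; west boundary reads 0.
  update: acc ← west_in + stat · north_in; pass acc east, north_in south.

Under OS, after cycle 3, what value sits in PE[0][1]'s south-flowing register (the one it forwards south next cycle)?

OS 2×2: PE[0][1] cycle-by-cycle (with neighbour feeds):
  [0] (0,0) acc=5 (h:5 v:1)
  [0] (0,1) acc=0 (h:0 v:0)
  [1] (0,0) acc=69 (h:8 v:8)
  [1] (0,1) acc=40 (h:5 v:8)
  [2] (0,0) acc=78 (h:3 v:3)
  [2] (0,1) acc=96 (h:8 v:7)
  [3] (0,0) acc=78 (h:0 v:0)
  [3] (0,1) acc=120 (h:3 v:8)

register = 8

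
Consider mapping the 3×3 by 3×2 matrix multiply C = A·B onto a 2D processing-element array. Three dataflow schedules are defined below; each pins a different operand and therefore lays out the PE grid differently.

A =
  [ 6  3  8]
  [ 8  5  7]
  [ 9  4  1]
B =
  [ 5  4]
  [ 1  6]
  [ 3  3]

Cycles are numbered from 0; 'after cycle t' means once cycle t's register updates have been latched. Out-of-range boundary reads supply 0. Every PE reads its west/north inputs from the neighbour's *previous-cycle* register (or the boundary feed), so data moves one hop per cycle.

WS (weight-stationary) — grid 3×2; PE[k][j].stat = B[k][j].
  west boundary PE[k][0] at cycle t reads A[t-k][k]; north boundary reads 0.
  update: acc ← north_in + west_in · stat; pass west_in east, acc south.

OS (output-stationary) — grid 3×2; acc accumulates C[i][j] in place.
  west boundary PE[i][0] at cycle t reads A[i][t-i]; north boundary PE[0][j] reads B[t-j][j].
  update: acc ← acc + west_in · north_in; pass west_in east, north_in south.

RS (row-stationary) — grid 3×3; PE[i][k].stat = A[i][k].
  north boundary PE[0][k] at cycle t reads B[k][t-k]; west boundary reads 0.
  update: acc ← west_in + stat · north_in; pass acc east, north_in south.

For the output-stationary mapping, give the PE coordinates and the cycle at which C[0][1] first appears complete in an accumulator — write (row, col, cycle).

OS: C[0][1] accumulates in PE[0][1]:
  @0  [0,1]  acc 0  |  →0  ↓0
  @1  [0,1]  acc 24  |  →6  ↓4
  @2  [0,1]  acc 42  |  →3  ↓6
  @3  [0,1]  acc 66  |  →8  ↓3

(row, col, cycle) = (0, 1, 3)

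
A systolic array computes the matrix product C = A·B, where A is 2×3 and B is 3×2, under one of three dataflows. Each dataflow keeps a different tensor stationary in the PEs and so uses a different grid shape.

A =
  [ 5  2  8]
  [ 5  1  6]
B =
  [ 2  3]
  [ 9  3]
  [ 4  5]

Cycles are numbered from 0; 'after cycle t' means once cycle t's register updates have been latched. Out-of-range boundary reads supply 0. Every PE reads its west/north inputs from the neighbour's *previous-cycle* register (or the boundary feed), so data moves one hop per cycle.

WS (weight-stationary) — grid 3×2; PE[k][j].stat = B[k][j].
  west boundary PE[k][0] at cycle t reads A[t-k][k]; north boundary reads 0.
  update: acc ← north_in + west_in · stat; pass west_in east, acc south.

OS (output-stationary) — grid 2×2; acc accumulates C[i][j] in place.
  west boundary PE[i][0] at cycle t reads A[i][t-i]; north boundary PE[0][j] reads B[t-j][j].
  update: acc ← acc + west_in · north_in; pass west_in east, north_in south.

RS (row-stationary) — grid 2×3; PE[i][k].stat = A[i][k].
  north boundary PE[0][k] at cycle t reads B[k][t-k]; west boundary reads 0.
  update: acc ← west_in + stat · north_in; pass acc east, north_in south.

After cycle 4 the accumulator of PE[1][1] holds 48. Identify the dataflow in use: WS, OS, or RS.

dataflow = OS

— WS: 3×2; PE[1][1] trace:
  cycle 0: PE[1][1] → acc 0, east 0, south 0
  cycle 1: PE[1][1] → acc 0, east 0, south 0
  cycle 2: PE[1][1] → acc 21, east 2, south 21
  cycle 3: PE[1][1] → acc 18, east 1, south 18
  cycle 4: PE[1][1] → acc 0, east 0, south 0
— OS: 2×2; PE[1][1] trace:
  cycle 0: PE[1][1] → acc 0, east 0, south 0
  cycle 1: PE[1][1] → acc 0, east 0, south 0
  cycle 2: PE[1][1] → acc 15, east 5, south 3
  cycle 3: PE[1][1] → acc 18, east 1, south 3
  cycle 4: PE[1][1] → acc 48, east 6, south 5
— RS: 2×3; PE[1][1] trace:
  cycle 0: PE[1][1] → acc 0, east 0, south 0
  cycle 1: PE[1][1] → acc 0, east 0, south 0
  cycle 2: PE[1][1] → acc 19, east 19, south 9
  cycle 3: PE[1][1] → acc 18, east 18, south 3
  cycle 4: PE[1][1] → acc 0, east 0, south 0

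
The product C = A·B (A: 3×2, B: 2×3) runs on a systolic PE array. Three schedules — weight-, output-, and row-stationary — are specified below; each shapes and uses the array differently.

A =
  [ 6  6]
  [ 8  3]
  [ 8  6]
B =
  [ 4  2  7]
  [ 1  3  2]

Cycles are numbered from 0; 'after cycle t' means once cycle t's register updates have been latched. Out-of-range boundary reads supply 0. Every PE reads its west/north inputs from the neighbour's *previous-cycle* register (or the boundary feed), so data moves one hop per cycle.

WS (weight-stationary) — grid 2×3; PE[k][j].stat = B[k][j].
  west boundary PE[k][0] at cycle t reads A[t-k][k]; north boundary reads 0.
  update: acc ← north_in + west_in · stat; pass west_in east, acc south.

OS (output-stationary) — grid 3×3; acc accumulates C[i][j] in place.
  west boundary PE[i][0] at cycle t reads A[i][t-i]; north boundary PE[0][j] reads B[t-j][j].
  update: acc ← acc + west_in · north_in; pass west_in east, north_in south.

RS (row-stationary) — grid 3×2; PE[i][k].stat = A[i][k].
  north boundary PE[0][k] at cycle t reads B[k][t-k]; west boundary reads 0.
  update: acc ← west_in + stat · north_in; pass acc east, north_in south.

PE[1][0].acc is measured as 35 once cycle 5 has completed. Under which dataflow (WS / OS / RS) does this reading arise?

WS (2×3 grid), PE[1][0]:
  after 0 — PE[1][0] acc=0, pass-E 0, pass-S 0
  after 1 — PE[1][0] acc=30, pass-E 6, pass-S 30
  after 2 — PE[1][0] acc=35, pass-E 3, pass-S 35
  after 3 — PE[1][0] acc=38, pass-E 6, pass-S 38
  after 4 — PE[1][0] acc=0, pass-E 0, pass-S 0
  after 5 — PE[1][0] acc=0, pass-E 0, pass-S 0
OS (3×3 grid), PE[1][0]:
  after 0 — PE[1][0] acc=0, pass-E 0, pass-S 0
  after 1 — PE[1][0] acc=32, pass-E 8, pass-S 4
  after 2 — PE[1][0] acc=35, pass-E 3, pass-S 1
  after 3 — PE[1][0] acc=35, pass-E 0, pass-S 0
  after 4 — PE[1][0] acc=35, pass-E 0, pass-S 0
  after 5 — PE[1][0] acc=35, pass-E 0, pass-S 0
RS (3×2 grid), PE[1][0]:
  after 0 — PE[1][0] acc=0, pass-E 0, pass-S 0
  after 1 — PE[1][0] acc=32, pass-E 32, pass-S 4
  after 2 — PE[1][0] acc=16, pass-E 16, pass-S 2
  after 3 — PE[1][0] acc=56, pass-E 56, pass-S 7
  after 4 — PE[1][0] acc=0, pass-E 0, pass-S 0
  after 5 — PE[1][0] acc=0, pass-E 0, pass-S 0

dataflow = OS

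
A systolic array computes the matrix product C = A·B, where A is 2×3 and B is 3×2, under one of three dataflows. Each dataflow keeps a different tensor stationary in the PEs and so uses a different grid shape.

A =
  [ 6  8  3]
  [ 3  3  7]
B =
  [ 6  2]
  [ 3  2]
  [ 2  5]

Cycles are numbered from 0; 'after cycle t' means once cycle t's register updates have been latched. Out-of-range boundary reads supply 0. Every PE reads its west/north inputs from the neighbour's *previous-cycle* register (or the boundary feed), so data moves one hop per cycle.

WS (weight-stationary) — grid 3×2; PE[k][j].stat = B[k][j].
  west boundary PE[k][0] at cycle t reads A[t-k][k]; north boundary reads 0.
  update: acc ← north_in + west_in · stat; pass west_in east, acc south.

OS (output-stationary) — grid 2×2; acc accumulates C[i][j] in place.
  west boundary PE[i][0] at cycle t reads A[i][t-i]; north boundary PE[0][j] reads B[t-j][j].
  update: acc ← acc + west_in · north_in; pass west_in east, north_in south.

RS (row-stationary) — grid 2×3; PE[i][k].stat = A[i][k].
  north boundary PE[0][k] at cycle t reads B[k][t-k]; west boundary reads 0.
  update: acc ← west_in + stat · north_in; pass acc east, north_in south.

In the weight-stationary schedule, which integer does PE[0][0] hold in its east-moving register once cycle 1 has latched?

register = 3

WS 3×2: PE[0][0] cycle-by-cycle (with neighbour feeds):
  cycle 0: PE[0][0] → acc 36, east 6, south 36
  cycle 1: PE[0][0] → acc 18, east 3, south 18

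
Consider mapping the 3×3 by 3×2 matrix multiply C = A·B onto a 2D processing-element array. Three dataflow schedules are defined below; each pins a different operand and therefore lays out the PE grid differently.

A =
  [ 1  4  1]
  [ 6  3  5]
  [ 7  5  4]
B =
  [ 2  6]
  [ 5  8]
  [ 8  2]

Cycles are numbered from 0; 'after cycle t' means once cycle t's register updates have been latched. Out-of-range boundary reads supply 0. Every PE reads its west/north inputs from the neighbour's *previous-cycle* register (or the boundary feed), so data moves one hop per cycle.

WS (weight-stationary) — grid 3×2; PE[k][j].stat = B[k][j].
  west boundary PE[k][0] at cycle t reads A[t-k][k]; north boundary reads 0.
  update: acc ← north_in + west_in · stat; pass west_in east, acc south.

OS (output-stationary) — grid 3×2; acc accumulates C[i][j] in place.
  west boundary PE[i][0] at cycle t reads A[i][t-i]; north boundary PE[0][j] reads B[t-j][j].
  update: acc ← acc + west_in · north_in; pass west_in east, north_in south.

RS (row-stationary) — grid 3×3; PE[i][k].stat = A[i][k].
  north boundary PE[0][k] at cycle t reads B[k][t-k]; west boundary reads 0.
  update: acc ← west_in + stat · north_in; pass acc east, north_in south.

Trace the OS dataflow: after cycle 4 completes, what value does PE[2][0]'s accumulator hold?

PE[2][0].acc = 71

OS (3×2). Following PE[2][0] plus its west/north inputs:
  t=0 PE[1][0]: acc=0 h=0 v=0
  t=0 PE[2][0]: acc=0 h=0 v=0
  t=1 PE[1][0]: acc=12 h=6 v=2
  t=1 PE[2][0]: acc=0 h=0 v=0
  t=2 PE[1][0]: acc=27 h=3 v=5
  t=2 PE[2][0]: acc=14 h=7 v=2
  t=3 PE[1][0]: acc=67 h=5 v=8
  t=3 PE[2][0]: acc=39 h=5 v=5
  t=4 PE[1][0]: acc=67 h=0 v=0
  t=4 PE[2][0]: acc=71 h=4 v=8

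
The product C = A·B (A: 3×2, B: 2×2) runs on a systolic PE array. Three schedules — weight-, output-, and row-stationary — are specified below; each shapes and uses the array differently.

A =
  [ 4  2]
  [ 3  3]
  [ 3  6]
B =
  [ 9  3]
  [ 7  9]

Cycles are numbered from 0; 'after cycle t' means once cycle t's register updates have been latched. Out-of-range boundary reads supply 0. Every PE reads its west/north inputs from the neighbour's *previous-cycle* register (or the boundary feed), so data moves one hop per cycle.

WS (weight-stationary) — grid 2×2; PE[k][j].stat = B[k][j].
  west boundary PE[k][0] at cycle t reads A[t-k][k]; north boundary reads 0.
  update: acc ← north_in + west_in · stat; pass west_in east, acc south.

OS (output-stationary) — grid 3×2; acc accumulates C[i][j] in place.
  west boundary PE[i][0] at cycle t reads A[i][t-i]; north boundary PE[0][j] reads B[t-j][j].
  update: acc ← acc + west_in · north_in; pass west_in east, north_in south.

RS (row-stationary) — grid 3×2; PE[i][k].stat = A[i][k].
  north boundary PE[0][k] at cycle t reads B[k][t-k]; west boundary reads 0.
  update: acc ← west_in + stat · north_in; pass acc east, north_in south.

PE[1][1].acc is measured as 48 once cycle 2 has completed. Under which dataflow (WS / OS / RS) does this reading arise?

Under WS (2×2), PE[1][1]:
  0: (1,1).acc=0  regs=<0,0>
  1: (1,1).acc=0  regs=<0,0>
  2: (1,1).acc=30  regs=<2,30>
Under OS (3×2), PE[1][1]:
  0: (1,1).acc=0  regs=<0,0>
  1: (1,1).acc=0  regs=<0,0>
  2: (1,1).acc=9  regs=<3,3>
Under RS (3×2), PE[1][1]:
  0: (1,1).acc=0  regs=<0,0>
  1: (1,1).acc=0  regs=<0,0>
  2: (1,1).acc=48  regs=<48,7>

dataflow = RS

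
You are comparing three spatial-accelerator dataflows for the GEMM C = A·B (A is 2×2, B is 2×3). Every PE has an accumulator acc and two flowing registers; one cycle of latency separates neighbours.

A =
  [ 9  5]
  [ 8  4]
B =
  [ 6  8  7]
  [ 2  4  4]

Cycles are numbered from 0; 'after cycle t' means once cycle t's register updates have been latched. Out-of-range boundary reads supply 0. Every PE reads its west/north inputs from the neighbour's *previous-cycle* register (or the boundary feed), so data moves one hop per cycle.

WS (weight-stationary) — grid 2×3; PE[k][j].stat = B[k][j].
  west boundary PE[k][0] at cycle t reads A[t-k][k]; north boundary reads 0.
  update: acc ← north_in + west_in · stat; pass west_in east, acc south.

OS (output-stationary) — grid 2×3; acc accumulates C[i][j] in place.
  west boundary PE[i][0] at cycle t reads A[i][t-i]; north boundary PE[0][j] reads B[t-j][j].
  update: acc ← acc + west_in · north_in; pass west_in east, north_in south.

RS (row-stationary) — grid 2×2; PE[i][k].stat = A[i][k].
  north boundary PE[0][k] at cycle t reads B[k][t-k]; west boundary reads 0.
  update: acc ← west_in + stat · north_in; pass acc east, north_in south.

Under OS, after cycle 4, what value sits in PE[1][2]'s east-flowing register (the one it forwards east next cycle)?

register = 4

Tracing OS — 2×3 array, target PE[1][2]:
  @0  [0,2]  acc 0  |  →0  ↓0
  @0  [1,1]  acc 0  |  →0  ↓0
  @0  [1,2]  acc 0  |  →0  ↓0
  @1  [0,2]  acc 0  |  →0  ↓0
  @1  [1,1]  acc 0  |  →0  ↓0
  @1  [1,2]  acc 0  |  →0  ↓0
  @2  [0,2]  acc 63  |  →9  ↓7
  @2  [1,1]  acc 64  |  →8  ↓8
  @2  [1,2]  acc 0  |  →0  ↓0
  @3  [0,2]  acc 83  |  →5  ↓4
  @3  [1,1]  acc 80  |  →4  ↓4
  @3  [1,2]  acc 56  |  →8  ↓7
  @4  [0,2]  acc 83  |  →0  ↓0
  @4  [1,1]  acc 80  |  →0  ↓0
  @4  [1,2]  acc 72  |  →4  ↓4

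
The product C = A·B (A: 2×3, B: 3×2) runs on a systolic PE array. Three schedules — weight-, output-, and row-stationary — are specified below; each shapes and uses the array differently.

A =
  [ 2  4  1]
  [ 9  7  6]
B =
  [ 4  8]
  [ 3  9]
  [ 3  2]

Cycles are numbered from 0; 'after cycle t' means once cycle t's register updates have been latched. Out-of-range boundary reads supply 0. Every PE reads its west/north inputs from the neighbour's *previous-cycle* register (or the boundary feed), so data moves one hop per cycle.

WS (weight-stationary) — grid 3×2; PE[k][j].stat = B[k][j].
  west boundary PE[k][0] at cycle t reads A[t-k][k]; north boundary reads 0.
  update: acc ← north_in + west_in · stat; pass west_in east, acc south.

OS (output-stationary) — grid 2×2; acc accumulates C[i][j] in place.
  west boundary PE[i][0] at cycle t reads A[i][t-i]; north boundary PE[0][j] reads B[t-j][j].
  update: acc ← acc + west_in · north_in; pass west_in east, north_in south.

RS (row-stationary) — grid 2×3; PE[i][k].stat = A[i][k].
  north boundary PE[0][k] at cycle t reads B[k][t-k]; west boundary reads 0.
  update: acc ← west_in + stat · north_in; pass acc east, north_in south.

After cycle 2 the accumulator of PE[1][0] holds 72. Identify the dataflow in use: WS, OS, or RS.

WS [3×2] PE[1][0] across cycles:
  0: (1,0).acc=0  regs=<0,0>
  1: (1,0).acc=20  regs=<4,20>
  2: (1,0).acc=57  regs=<7,57>
OS [2×2] PE[1][0] across cycles:
  0: (1,0).acc=0  regs=<0,0>
  1: (1,0).acc=36  regs=<9,4>
  2: (1,0).acc=57  regs=<7,3>
RS [2×3] PE[1][0] across cycles:
  0: (1,0).acc=0  regs=<0,0>
  1: (1,0).acc=36  regs=<36,4>
  2: (1,0).acc=72  regs=<72,8>

dataflow = RS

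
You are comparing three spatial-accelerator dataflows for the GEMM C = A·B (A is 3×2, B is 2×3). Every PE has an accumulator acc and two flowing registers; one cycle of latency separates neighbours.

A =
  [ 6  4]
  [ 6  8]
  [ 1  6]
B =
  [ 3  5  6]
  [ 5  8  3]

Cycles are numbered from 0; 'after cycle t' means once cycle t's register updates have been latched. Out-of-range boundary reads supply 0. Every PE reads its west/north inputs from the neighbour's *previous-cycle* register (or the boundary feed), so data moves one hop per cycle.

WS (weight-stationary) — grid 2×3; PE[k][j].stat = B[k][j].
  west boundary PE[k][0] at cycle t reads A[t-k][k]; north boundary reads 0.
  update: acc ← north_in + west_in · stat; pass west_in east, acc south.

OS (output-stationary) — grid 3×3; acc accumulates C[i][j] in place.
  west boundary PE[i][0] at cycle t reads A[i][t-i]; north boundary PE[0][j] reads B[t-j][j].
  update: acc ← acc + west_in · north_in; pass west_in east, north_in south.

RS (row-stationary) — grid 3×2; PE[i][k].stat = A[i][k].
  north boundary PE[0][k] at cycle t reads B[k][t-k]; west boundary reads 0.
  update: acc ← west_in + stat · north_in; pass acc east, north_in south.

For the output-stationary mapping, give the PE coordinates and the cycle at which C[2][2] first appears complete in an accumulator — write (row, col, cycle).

Under OS, C[2][2] lands at PE[2][2]:
  0: (2,2).acc=0  regs=<0,0>
  1: (2,2).acc=0  regs=<0,0>
  2: (2,2).acc=0  regs=<0,0>
  3: (2,2).acc=0  regs=<0,0>
  4: (2,2).acc=6  regs=<1,6>
  5: (2,2).acc=24  regs=<6,3>

(row, col, cycle) = (2, 2, 5)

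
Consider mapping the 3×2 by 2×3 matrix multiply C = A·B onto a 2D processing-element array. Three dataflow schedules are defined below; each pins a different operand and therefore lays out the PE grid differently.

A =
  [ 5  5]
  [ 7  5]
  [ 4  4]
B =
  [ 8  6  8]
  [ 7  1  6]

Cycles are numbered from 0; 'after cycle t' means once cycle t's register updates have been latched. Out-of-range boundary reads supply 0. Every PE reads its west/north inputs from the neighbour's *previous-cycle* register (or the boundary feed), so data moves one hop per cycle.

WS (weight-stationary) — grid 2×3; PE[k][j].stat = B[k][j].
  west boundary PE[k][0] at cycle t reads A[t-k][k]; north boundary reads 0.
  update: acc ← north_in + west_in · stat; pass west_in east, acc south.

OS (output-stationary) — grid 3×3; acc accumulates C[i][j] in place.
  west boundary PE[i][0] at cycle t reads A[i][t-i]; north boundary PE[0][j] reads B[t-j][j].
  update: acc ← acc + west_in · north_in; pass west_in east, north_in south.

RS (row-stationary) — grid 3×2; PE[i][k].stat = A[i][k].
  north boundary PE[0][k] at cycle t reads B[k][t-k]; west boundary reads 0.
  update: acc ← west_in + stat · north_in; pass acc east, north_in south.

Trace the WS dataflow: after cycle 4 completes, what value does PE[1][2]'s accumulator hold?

WS 2×3: PE[1][2] cycle-by-cycle (with neighbour feeds):
  after 0 — PE[0][2] acc=0, pass-E 0, pass-S 0
  after 0 — PE[1][1] acc=0, pass-E 0, pass-S 0
  after 0 — PE[1][2] acc=0, pass-E 0, pass-S 0
  after 1 — PE[0][2] acc=0, pass-E 0, pass-S 0
  after 1 — PE[1][1] acc=0, pass-E 0, pass-S 0
  after 1 — PE[1][2] acc=0, pass-E 0, pass-S 0
  after 2 — PE[0][2] acc=40, pass-E 5, pass-S 40
  after 2 — PE[1][1] acc=35, pass-E 5, pass-S 35
  after 2 — PE[1][2] acc=0, pass-E 0, pass-S 0
  after 3 — PE[0][2] acc=56, pass-E 7, pass-S 56
  after 3 — PE[1][1] acc=47, pass-E 5, pass-S 47
  after 3 — PE[1][2] acc=70, pass-E 5, pass-S 70
  after 4 — PE[0][2] acc=32, pass-E 4, pass-S 32
  after 4 — PE[1][1] acc=28, pass-E 4, pass-S 28
  after 4 — PE[1][2] acc=86, pass-E 5, pass-S 86

PE[1][2].acc = 86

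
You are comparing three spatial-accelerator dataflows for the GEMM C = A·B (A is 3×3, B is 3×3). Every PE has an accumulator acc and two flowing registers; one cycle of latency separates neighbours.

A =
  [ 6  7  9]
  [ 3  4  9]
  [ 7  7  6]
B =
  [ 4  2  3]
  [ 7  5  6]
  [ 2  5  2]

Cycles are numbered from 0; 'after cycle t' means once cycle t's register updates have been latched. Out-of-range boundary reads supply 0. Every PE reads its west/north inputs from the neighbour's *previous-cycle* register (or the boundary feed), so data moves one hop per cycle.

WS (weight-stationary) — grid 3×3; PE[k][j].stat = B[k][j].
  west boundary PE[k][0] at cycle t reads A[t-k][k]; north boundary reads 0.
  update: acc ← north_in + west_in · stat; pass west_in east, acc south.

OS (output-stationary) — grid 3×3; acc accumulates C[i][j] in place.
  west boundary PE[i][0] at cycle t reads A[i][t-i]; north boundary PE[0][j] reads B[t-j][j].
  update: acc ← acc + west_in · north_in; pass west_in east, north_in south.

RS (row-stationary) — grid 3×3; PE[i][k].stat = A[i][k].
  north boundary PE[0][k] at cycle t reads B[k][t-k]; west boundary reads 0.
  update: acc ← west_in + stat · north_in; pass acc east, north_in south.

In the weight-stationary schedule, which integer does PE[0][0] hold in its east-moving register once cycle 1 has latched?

register = 3

WS 3×3: PE[0][0] cycle-by-cycle (with neighbour feeds):
  t=0 PE[0][0]: acc=24 h=6 v=24
  t=1 PE[0][0]: acc=12 h=3 v=12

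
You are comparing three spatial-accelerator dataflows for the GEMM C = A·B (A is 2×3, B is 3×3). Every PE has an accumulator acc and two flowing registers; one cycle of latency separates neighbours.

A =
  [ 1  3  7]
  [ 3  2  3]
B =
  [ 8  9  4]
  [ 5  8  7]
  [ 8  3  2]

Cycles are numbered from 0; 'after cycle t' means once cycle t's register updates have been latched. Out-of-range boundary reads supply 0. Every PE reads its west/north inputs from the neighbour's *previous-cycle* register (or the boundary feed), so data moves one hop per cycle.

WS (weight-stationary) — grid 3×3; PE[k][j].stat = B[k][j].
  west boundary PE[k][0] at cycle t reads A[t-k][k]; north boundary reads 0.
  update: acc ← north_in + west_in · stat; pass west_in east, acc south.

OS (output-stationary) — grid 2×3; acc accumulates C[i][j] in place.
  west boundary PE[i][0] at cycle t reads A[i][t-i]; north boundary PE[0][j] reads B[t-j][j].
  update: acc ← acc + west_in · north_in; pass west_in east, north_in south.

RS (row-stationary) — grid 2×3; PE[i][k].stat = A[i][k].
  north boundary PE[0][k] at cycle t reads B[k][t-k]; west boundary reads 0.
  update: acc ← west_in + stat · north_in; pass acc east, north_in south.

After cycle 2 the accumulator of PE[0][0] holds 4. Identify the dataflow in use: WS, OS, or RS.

WS (3×3 grid), PE[0][0]:
  cycle 0: PE[0][0] → acc 8, east 1, south 8
  cycle 1: PE[0][0] → acc 24, east 3, south 24
  cycle 2: PE[0][0] → acc 0, east 0, south 0
OS (2×3 grid), PE[0][0]:
  cycle 0: PE[0][0] → acc 8, east 1, south 8
  cycle 1: PE[0][0] → acc 23, east 3, south 5
  cycle 2: PE[0][0] → acc 79, east 7, south 8
RS (2×3 grid), PE[0][0]:
  cycle 0: PE[0][0] → acc 8, east 8, south 8
  cycle 1: PE[0][0] → acc 9, east 9, south 9
  cycle 2: PE[0][0] → acc 4, east 4, south 4

dataflow = RS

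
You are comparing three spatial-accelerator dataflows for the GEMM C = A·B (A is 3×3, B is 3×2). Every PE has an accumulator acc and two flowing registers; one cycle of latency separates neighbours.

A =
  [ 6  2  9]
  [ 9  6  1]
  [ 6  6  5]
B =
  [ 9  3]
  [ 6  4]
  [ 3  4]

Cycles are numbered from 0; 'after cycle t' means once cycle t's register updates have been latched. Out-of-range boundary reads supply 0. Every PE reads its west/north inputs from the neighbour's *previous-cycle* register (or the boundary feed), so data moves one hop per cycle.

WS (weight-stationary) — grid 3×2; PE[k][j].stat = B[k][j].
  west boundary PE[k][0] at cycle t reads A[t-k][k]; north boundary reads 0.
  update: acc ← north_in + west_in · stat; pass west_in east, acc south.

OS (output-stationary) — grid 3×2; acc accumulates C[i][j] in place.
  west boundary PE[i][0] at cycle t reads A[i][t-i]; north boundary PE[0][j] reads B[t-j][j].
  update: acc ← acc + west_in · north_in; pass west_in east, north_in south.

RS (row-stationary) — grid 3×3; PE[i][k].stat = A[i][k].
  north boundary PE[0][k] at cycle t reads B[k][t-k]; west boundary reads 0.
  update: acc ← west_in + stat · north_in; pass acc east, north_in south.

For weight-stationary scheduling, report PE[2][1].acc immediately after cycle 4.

PE[2][1].acc = 55

Tracing WS — 3×2 array, target PE[2][1]:
  t=0 PE[1][1]: acc=0 h=0 v=0
  t=0 PE[2][0]: acc=0 h=0 v=0
  t=0 PE[2][1]: acc=0 h=0 v=0
  t=1 PE[1][1]: acc=0 h=0 v=0
  t=1 PE[2][0]: acc=0 h=0 v=0
  t=1 PE[2][1]: acc=0 h=0 v=0
  t=2 PE[1][1]: acc=26 h=2 v=26
  t=2 PE[2][0]: acc=93 h=9 v=93
  t=2 PE[2][1]: acc=0 h=0 v=0
  t=3 PE[1][1]: acc=51 h=6 v=51
  t=3 PE[2][0]: acc=120 h=1 v=120
  t=3 PE[2][1]: acc=62 h=9 v=62
  t=4 PE[1][1]: acc=42 h=6 v=42
  t=4 PE[2][0]: acc=105 h=5 v=105
  t=4 PE[2][1]: acc=55 h=1 v=55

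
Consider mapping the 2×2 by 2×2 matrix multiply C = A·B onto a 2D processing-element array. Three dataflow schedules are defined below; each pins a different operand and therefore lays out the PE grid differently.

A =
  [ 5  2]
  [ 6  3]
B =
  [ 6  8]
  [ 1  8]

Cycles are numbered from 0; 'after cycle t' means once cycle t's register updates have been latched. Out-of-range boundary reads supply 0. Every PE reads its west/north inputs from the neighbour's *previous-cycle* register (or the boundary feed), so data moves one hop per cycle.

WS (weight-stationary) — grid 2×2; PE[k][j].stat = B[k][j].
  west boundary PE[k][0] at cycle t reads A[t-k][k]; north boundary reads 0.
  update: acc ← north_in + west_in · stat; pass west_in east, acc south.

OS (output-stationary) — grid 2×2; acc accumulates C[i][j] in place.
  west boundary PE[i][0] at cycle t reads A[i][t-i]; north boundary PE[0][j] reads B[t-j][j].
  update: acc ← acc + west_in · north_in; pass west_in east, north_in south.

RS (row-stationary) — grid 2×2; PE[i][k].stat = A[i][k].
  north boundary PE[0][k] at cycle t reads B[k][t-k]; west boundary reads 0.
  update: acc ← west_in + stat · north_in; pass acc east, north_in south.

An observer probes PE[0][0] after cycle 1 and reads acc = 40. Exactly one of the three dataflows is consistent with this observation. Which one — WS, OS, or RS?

WS (2×2 grid), PE[0][0]:
  @0  [0,0]  acc 30  |  →5  ↓30
  @1  [0,0]  acc 36  |  →6  ↓36
OS (2×2 grid), PE[0][0]:
  @0  [0,0]  acc 30  |  →5  ↓6
  @1  [0,0]  acc 32  |  →2  ↓1
RS (2×2 grid), PE[0][0]:
  @0  [0,0]  acc 30  |  →30  ↓6
  @1  [0,0]  acc 40  |  →40  ↓8

dataflow = RS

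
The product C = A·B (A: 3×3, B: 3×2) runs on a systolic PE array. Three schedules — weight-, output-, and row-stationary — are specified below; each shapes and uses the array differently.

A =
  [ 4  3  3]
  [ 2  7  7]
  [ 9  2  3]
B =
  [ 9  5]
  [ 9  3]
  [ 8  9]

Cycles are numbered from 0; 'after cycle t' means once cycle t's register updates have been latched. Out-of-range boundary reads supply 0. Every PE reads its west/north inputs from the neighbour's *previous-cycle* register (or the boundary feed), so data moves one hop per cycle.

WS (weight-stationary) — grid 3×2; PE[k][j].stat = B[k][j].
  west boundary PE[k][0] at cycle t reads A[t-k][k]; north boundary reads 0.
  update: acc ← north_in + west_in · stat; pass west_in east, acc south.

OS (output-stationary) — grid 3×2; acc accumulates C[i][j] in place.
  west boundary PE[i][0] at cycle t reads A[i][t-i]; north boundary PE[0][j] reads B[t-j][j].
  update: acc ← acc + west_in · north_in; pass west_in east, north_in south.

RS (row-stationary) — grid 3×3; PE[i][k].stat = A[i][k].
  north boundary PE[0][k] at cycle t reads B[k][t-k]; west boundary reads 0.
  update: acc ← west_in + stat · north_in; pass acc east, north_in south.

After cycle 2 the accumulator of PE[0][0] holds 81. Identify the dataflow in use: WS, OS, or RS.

dataflow = WS

WS [3×2] PE[0][0] across cycles:
  [0] (0,0) acc=36 (h:4 v:36)
  [1] (0,0) acc=18 (h:2 v:18)
  [2] (0,0) acc=81 (h:9 v:81)
OS [3×2] PE[0][0] across cycles:
  [0] (0,0) acc=36 (h:4 v:9)
  [1] (0,0) acc=63 (h:3 v:9)
  [2] (0,0) acc=87 (h:3 v:8)
RS [3×3] PE[0][0] across cycles:
  [0] (0,0) acc=36 (h:36 v:9)
  [1] (0,0) acc=20 (h:20 v:5)
  [2] (0,0) acc=0 (h:0 v:0)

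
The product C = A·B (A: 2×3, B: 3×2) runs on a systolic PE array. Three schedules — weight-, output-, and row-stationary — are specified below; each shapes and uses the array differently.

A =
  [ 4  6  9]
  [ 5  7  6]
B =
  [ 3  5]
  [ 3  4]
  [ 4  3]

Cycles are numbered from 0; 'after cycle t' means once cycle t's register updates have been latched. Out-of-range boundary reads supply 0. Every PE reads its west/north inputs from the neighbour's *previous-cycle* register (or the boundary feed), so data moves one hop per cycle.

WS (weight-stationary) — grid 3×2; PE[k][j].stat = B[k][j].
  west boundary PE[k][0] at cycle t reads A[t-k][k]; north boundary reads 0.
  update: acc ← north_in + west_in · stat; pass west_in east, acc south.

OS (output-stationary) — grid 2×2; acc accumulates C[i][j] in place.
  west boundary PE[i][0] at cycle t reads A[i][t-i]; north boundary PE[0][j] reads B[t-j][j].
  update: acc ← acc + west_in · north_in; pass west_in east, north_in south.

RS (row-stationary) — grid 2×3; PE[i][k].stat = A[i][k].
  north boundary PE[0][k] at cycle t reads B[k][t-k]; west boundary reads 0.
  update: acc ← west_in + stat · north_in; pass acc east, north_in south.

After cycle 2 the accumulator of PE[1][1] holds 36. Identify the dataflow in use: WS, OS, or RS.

— WS: 3×2; PE[1][1] trace:
  t=0 PE[1][1]: acc=0 h=0 v=0
  t=1 PE[1][1]: acc=0 h=0 v=0
  t=2 PE[1][1]: acc=44 h=6 v=44
— OS: 2×2; PE[1][1] trace:
  t=0 PE[1][1]: acc=0 h=0 v=0
  t=1 PE[1][1]: acc=0 h=0 v=0
  t=2 PE[1][1]: acc=25 h=5 v=5
— RS: 2×3; PE[1][1] trace:
  t=0 PE[1][1]: acc=0 h=0 v=0
  t=1 PE[1][1]: acc=0 h=0 v=0
  t=2 PE[1][1]: acc=36 h=36 v=3

dataflow = RS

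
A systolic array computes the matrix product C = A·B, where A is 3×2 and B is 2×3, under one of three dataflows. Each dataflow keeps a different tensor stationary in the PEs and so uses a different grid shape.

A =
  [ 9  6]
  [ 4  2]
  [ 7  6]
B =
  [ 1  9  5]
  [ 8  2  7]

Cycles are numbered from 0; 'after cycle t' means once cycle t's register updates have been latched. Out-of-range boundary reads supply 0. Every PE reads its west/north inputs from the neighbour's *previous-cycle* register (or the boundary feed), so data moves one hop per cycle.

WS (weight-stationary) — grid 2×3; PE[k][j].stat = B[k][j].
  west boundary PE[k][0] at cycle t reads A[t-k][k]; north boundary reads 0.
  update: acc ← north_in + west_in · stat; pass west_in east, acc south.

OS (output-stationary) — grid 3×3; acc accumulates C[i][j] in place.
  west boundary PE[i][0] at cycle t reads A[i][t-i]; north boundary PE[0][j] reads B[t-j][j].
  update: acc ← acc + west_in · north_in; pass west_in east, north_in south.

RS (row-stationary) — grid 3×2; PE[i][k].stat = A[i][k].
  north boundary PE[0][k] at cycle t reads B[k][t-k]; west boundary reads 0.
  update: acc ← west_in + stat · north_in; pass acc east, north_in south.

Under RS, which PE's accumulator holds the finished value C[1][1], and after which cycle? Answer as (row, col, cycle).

RS: C[1][1] accumulates in PE[1][1]:
  cycle 0: PE[1][1] → acc 0, east 0, south 0
  cycle 1: PE[1][1] → acc 0, east 0, south 0
  cycle 2: PE[1][1] → acc 20, east 20, south 8
  cycle 3: PE[1][1] → acc 40, east 40, south 2

(row, col, cycle) = (1, 1, 3)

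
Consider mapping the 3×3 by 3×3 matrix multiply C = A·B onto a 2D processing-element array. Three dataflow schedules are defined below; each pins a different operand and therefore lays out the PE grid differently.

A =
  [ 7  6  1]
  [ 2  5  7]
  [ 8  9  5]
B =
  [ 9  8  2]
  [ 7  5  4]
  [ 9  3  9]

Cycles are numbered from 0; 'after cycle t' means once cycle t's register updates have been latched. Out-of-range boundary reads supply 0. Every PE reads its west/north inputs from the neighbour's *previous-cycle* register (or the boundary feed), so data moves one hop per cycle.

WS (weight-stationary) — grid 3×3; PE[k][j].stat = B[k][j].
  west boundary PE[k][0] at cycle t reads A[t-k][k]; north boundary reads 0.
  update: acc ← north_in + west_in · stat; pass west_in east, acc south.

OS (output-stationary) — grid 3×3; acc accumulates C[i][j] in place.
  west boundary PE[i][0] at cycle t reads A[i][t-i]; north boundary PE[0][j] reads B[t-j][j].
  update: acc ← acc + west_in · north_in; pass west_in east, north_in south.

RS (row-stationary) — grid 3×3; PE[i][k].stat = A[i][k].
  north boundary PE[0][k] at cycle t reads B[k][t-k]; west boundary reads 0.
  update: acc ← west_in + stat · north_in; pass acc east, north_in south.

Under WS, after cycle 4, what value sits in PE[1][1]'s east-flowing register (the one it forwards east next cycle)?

Tracing WS — 3×3 array, target PE[1][1]:
  after 0 — PE[0][1] acc=0, pass-E 0, pass-S 0
  after 0 — PE[1][0] acc=0, pass-E 0, pass-S 0
  after 0 — PE[1][1] acc=0, pass-E 0, pass-S 0
  after 1 — PE[0][1] acc=56, pass-E 7, pass-S 56
  after 1 — PE[1][0] acc=105, pass-E 6, pass-S 105
  after 1 — PE[1][1] acc=0, pass-E 0, pass-S 0
  after 2 — PE[0][1] acc=16, pass-E 2, pass-S 16
  after 2 — PE[1][0] acc=53, pass-E 5, pass-S 53
  after 2 — PE[1][1] acc=86, pass-E 6, pass-S 86
  after 3 — PE[0][1] acc=64, pass-E 8, pass-S 64
  after 3 — PE[1][0] acc=135, pass-E 9, pass-S 135
  after 3 — PE[1][1] acc=41, pass-E 5, pass-S 41
  after 4 — PE[0][1] acc=0, pass-E 0, pass-S 0
  after 4 — PE[1][0] acc=0, pass-E 0, pass-S 0
  after 4 — PE[1][1] acc=109, pass-E 9, pass-S 109

register = 9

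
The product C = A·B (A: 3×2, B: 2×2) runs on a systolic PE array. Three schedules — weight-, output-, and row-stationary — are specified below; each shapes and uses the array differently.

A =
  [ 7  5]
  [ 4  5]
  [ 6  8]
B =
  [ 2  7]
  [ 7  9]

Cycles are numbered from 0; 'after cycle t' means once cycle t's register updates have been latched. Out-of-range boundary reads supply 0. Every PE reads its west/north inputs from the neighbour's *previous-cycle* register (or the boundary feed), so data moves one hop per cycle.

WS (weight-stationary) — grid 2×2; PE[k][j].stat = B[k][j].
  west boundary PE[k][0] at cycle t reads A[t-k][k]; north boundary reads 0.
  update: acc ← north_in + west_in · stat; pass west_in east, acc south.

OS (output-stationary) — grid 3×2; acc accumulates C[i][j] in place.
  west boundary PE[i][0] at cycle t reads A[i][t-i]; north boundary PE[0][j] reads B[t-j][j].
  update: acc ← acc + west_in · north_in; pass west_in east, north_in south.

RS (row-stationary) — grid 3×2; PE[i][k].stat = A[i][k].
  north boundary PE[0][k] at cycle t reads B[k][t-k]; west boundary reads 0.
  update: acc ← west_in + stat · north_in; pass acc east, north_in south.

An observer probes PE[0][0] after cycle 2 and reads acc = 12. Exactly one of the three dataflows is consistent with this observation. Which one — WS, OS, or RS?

Under WS (2×2), PE[0][0]:
  c0 r0c0: 14 / 7 / 14
  c1 r0c0: 8 / 4 / 8
  c2 r0c0: 12 / 6 / 12
Under OS (3×2), PE[0][0]:
  c0 r0c0: 14 / 7 / 2
  c1 r0c0: 49 / 5 / 7
  c2 r0c0: 49 / 0 / 0
Under RS (3×2), PE[0][0]:
  c0 r0c0: 14 / 14 / 2
  c1 r0c0: 49 / 49 / 7
  c2 r0c0: 0 / 0 / 0

dataflow = WS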